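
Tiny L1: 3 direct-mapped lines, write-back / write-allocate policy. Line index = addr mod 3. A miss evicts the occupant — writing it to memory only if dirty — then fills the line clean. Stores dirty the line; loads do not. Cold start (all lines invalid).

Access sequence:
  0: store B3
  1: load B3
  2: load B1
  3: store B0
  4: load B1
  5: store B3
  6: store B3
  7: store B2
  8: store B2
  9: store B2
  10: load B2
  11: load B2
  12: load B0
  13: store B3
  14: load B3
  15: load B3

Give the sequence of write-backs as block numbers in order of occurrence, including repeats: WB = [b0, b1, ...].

WB = [3, 0, 3]

  0 | W B3 → L0 miss [D]
  1 | R B3 → L0 hit [D]
  2 | R B1 → L1 miss [-]
  3 | W B0 → L0 miss wb→B3 [D]
  4 | R B1 → L1 hit [-]
  5 | W B3 → L0 miss wb→B0 [D]
  6 | W B3 → L0 hit [D]
  7 | W B2 → L2 miss [D]
  8 | W B2 → L2 hit [D]
  9 | W B2 → L2 hit [D]
  10 | R B2 → L2 hit [D]
  11 | R B2 → L2 hit [D]
  12 | R B0 → L0 miss wb→B3 [-]
  13 | W B3 → L0 miss [D]
  14 | R B3 → L0 hit [D]
  15 | R B3 → L0 hit [D]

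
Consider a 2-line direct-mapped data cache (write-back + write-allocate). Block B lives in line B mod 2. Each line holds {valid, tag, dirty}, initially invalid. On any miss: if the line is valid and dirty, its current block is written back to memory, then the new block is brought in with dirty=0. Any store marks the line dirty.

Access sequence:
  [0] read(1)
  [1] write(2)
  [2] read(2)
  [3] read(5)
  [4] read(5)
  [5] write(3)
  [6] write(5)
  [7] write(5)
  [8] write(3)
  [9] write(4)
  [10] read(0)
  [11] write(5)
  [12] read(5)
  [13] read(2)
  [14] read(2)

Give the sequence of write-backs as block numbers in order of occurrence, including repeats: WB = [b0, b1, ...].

WB = [3, 5, 2, 4, 3]

0: R B1 → L1 miss [-]
1: W B2 → L0 miss [D]
2: R B2 → L0 hit [D]
3: R B5 → L1 miss [-]
4: R B5 → L1 hit [-]
5: W B3 → L1 miss [D]
6: W B5 → L1 miss wb→B3 [D]
7: W B5 → L1 hit [D]
8: W B3 → L1 miss wb→B5 [D]
9: W B4 → L0 miss wb→B2 [D]
10: R B0 → L0 miss wb→B4 [-]
11: W B5 → L1 miss wb→B3 [D]
12: R B5 → L1 hit [D]
13: R B2 → L0 miss [-]
14: R B2 → L0 hit [-]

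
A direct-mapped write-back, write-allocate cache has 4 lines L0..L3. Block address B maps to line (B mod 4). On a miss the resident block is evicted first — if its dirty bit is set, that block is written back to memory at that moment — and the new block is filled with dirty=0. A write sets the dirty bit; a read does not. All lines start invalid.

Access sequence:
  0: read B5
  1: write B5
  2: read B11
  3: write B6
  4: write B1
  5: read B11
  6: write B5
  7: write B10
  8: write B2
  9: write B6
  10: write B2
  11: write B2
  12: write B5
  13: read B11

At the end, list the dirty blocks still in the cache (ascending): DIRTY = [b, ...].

0: R B5 -> L1 miss  d=-]
1: W B5 -> L1 hit  d=D]
2: R B11 -> L3 miss  d=-]
3: W B6 -> L2 miss  d=D]
4: W B1 -> L1 miss wb->B5  d=D]
5: R B11 -> L3 hit  d=-]
6: W B5 -> L1 miss wb->B1  d=D]
7: W B10 -> L2 miss wb->B6  d=D]
8: W B2 -> L2 miss wb->B10  d=D]
9: W B6 -> L2 miss wb->B2  d=D]
10: W B2 -> L2 miss wb->B6  d=D]
11: W B2 -> L2 hit  d=D]
12: W B5 -> L1 hit  d=D]
13: R B11 -> L3 hit  d=-]

DIRTY = [2, 5]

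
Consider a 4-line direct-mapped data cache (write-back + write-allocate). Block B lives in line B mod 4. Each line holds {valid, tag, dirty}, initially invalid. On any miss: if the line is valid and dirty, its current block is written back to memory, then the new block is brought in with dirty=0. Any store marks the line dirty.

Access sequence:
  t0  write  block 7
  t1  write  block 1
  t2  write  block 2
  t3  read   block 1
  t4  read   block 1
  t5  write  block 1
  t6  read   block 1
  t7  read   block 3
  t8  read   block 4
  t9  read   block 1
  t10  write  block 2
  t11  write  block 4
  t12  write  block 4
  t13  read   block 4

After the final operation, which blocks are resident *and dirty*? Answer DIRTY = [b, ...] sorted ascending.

0: W B7 -> L3 miss  d=D]
1: W B1 -> L1 miss  d=D]
2: W B2 -> L2 miss  d=D]
3: R B1 -> L1 hit  d=D]
4: R B1 -> L1 hit  d=D]
5: W B1 -> L1 hit  d=D]
6: R B1 -> L1 hit  d=D]
7: R B3 -> L3 miss wb->B7  d=-]
8: R B4 -> L0 miss  d=-]
9: R B1 -> L1 hit  d=D]
10: W B2 -> L2 hit  d=D]
11: W B4 -> L0 hit  d=D]
12: W B4 -> L0 hit  d=D]
13: R B4 -> L0 hit  d=D]

DIRTY = [1, 2, 4]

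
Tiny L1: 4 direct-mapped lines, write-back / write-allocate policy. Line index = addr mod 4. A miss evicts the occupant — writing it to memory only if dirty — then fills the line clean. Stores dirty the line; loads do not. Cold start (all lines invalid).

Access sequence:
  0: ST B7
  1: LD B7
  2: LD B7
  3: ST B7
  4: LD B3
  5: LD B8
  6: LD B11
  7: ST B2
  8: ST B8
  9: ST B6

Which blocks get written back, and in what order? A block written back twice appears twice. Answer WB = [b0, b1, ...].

  0 | W B7 → L3 miss [D]
  1 | R B7 → L3 hit [D]
  2 | R B7 → L3 hit [D]
  3 | W B7 → L3 hit [D]
  4 | R B3 → L3 miss wb→B7 [-]
  5 | R B8 → L0 miss [-]
  6 | R B11 → L3 miss [-]
  7 | W B2 → L2 miss [D]
  8 | W B8 → L0 hit [D]
  9 | W B6 → L2 miss wb→B2 [D]

WB = [7, 2]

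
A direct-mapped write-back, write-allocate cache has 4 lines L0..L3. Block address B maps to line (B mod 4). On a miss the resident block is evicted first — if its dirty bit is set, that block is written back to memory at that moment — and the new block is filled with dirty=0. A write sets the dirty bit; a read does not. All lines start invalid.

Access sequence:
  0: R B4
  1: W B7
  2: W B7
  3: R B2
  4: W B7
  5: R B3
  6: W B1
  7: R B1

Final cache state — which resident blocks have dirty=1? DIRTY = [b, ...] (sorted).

  0 | R B4 → L0 miss [-]
  1 | W B7 → L3 miss [D]
  2 | W B7 → L3 hit [D]
  3 | R B2 → L2 miss [-]
  4 | W B7 → L3 hit [D]
  5 | R B3 → L3 miss wb→B7 [-]
  6 | W B1 → L1 miss [D]
  7 | R B1 → L1 hit [D]

DIRTY = [1]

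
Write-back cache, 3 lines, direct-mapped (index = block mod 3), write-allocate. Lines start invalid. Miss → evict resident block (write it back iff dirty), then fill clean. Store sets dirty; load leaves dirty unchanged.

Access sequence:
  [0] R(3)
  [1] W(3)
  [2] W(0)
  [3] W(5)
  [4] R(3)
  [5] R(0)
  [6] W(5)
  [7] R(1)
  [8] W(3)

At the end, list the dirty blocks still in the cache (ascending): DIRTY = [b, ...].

DIRTY = [3, 5]

  0 | R B3 → L0 miss [-]
  1 | W B3 → L0 hit [D]
  2 | W B0 → L0 miss wb→B3 [D]
  3 | W B5 → L2 miss [D]
  4 | R B3 → L0 miss wb→B0 [-]
  5 | R B0 → L0 miss [-]
  6 | W B5 → L2 hit [D]
  7 | R B1 → L1 miss [-]
  8 | W B3 → L0 miss [D]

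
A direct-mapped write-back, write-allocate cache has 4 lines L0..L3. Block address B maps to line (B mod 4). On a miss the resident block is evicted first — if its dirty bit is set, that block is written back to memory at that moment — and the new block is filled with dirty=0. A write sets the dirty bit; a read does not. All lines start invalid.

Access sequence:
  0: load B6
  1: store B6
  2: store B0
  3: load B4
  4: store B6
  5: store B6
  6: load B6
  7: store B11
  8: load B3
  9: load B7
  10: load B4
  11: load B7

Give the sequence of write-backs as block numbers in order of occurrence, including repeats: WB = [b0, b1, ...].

WB = [0, 11]

0: R B6 -> L2 miss  d=-]
1: W B6 -> L2 hit  d=D]
2: W B0 -> L0 miss  d=D]
3: R B4 -> L0 miss wb->B0  d=-]
4: W B6 -> L2 hit  d=D]
5: W B6 -> L2 hit  d=D]
6: R B6 -> L2 hit  d=D]
7: W B11 -> L3 miss  d=D]
8: R B3 -> L3 miss wb->B11  d=-]
9: R B7 -> L3 miss  d=-]
10: R B4 -> L0 hit  d=-]
11: R B7 -> L3 hit  d=-]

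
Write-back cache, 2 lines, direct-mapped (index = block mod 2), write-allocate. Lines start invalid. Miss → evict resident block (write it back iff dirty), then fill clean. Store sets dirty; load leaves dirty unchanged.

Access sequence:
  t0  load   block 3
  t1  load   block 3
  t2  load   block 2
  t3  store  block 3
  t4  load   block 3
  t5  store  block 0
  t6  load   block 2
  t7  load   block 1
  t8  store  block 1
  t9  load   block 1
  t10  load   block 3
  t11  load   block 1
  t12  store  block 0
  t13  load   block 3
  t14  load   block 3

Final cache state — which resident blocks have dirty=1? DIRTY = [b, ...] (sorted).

DIRTY = [0]

0: R B3 -> L1 miss  d=-]
1: R B3 -> L1 hit  d=-]
2: R B2 -> L0 miss  d=-]
3: W B3 -> L1 hit  d=D]
4: R B3 -> L1 hit  d=D]
5: W B0 -> L0 miss  d=D]
6: R B2 -> L0 miss wb->B0  d=-]
7: R B1 -> L1 miss wb->B3  d=-]
8: W B1 -> L1 hit  d=D]
9: R B1 -> L1 hit  d=D]
10: R B3 -> L1 miss wb->B1  d=-]
11: R B1 -> L1 miss  d=-]
12: W B0 -> L0 miss  d=D]
13: R B3 -> L1 miss  d=-]
14: R B3 -> L1 hit  d=-]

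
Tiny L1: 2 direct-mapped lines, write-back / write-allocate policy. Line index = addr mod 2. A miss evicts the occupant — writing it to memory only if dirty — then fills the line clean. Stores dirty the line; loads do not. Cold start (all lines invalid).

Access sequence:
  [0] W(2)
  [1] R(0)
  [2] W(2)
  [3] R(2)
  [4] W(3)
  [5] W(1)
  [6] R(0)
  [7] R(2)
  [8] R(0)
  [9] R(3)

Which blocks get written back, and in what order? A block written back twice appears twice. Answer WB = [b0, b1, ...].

WB = [2, 3, 2, 1]

0: W B2 → L0 miss [D]
1: R B0 → L0 miss wb→B2 [-]
2: W B2 → L0 miss [D]
3: R B2 → L0 hit [D]
4: W B3 → L1 miss [D]
5: W B1 → L1 miss wb→B3 [D]
6: R B0 → L0 miss wb→B2 [-]
7: R B2 → L0 miss [-]
8: R B0 → L0 miss [-]
9: R B3 → L1 miss wb→B1 [-]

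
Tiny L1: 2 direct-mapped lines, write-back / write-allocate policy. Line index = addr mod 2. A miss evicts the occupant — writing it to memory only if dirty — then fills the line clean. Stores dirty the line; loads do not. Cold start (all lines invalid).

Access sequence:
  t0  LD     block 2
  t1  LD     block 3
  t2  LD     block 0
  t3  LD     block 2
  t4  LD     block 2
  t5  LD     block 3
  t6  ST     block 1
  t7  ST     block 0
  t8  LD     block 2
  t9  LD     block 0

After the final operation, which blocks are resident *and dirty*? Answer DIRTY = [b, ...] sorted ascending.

DIRTY = [1]

0: R B2 → L0 miss [-]
1: R B3 → L1 miss [-]
2: R B0 → L0 miss [-]
3: R B2 → L0 miss [-]
4: R B2 → L0 hit [-]
5: R B3 → L1 hit [-]
6: W B1 → L1 miss [D]
7: W B0 → L0 miss [D]
8: R B2 → L0 miss wb→B0 [-]
9: R B0 → L0 miss [-]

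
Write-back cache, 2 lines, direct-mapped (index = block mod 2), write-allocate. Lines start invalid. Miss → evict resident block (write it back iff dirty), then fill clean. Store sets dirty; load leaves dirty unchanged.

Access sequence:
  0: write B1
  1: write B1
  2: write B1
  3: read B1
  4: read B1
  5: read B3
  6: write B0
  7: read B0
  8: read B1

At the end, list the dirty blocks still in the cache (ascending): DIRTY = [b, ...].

DIRTY = [0]

0: W B1 → L1 miss [D]
1: W B1 → L1 hit [D]
2: W B1 → L1 hit [D]
3: R B1 → L1 hit [D]
4: R B1 → L1 hit [D]
5: R B3 → L1 miss wb→B1 [-]
6: W B0 → L0 miss [D]
7: R B0 → L0 hit [D]
8: R B1 → L1 miss [-]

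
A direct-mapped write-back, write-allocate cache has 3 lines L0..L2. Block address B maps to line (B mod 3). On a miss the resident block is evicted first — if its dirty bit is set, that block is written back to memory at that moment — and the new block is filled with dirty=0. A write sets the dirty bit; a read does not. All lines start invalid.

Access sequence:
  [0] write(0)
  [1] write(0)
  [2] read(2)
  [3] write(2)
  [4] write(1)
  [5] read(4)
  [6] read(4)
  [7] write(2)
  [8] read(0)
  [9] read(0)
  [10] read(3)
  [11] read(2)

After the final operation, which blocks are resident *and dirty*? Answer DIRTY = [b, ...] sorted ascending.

DIRTY = [2]

0: W B0 → L0 miss [D]
1: W B0 → L0 hit [D]
2: R B2 → L2 miss [-]
3: W B2 → L2 hit [D]
4: W B1 → L1 miss [D]
5: R B4 → L1 miss wb→B1 [-]
6: R B4 → L1 hit [-]
7: W B2 → L2 hit [D]
8: R B0 → L0 hit [D]
9: R B0 → L0 hit [D]
10: R B3 → L0 miss wb→B0 [-]
11: R B2 → L2 hit [D]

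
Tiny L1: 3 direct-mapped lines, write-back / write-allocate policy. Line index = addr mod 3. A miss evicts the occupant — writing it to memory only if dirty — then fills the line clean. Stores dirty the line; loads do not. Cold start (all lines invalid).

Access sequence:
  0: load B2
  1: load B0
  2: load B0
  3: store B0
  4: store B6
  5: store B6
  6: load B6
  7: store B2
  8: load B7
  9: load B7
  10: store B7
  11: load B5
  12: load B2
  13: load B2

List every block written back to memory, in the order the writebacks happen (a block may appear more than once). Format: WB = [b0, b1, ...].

WB = [0, 2]

  0 | R B2 → L2 miss [-]
  1 | R B0 → L0 miss [-]
  2 | R B0 → L0 hit [-]
  3 | W B0 → L0 hit [D]
  4 | W B6 → L0 miss wb→B0 [D]
  5 | W B6 → L0 hit [D]
  6 | R B6 → L0 hit [D]
  7 | W B2 → L2 hit [D]
  8 | R B7 → L1 miss [-]
  9 | R B7 → L1 hit [-]
  10 | W B7 → L1 hit [D]
  11 | R B5 → L2 miss wb→B2 [-]
  12 | R B2 → L2 miss [-]
  13 | R B2 → L2 hit [-]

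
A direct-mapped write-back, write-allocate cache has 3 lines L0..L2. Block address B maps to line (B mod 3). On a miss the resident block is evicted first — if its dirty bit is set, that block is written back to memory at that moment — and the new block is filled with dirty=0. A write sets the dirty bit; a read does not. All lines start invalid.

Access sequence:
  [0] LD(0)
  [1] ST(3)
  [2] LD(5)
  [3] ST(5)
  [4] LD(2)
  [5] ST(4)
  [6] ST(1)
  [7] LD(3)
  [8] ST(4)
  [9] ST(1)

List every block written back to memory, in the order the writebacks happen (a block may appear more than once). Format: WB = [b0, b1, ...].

WB = [5, 4, 1, 4]

  0 | R B0 → L0 miss [-]
  1 | W B3 → L0 miss [D]
  2 | R B5 → L2 miss [-]
  3 | W B5 → L2 hit [D]
  4 | R B2 → L2 miss wb→B5 [-]
  5 | W B4 → L1 miss [D]
  6 | W B1 → L1 miss wb→B4 [D]
  7 | R B3 → L0 hit [D]
  8 | W B4 → L1 miss wb→B1 [D]
  9 | W B1 → L1 miss wb→B4 [D]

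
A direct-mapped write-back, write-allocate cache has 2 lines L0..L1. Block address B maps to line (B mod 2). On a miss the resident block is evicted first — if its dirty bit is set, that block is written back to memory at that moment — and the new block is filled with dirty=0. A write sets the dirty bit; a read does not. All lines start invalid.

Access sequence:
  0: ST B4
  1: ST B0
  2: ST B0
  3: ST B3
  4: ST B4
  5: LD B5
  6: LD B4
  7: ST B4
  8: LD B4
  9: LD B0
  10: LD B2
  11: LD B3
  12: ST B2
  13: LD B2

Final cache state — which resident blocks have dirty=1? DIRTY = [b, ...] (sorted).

0: W B4 → L0 miss [D]
1: W B0 → L0 miss wb→B4 [D]
2: W B0 → L0 hit [D]
3: W B3 → L1 miss [D]
4: W B4 → L0 miss wb→B0 [D]
5: R B5 → L1 miss wb→B3 [-]
6: R B4 → L0 hit [D]
7: W B4 → L0 hit [D]
8: R B4 → L0 hit [D]
9: R B0 → L0 miss wb→B4 [-]
10: R B2 → L0 miss [-]
11: R B3 → L1 miss [-]
12: W B2 → L0 hit [D]
13: R B2 → L0 hit [D]

DIRTY = [2]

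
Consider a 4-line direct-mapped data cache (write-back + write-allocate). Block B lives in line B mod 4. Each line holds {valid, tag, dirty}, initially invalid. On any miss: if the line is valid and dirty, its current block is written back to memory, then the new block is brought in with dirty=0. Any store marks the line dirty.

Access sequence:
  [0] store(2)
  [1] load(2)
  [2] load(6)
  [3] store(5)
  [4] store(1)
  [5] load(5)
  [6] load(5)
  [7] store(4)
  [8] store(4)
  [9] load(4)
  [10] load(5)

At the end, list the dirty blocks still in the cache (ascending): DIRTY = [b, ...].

DIRTY = [4]

  0 | W B2 → L2 miss [D]
  1 | R B2 → L2 hit [D]
  2 | R B6 → L2 miss wb→B2 [-]
  3 | W B5 → L1 miss [D]
  4 | W B1 → L1 miss wb→B5 [D]
  5 | R B5 → L1 miss wb→B1 [-]
  6 | R B5 → L1 hit [-]
  7 | W B4 → L0 miss [D]
  8 | W B4 → L0 hit [D]
  9 | R B4 → L0 hit [D]
  10 | R B5 → L1 hit [-]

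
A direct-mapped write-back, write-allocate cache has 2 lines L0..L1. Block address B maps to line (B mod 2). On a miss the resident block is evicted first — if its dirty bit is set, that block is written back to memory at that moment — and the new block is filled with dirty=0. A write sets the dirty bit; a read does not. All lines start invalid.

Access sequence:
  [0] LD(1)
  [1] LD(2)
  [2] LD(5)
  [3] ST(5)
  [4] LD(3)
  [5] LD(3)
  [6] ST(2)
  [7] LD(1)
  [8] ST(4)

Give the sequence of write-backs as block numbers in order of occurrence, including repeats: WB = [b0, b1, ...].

WB = [5, 2]

0: R B1 → L1 miss [-]
1: R B2 → L0 miss [-]
2: R B5 → L1 miss [-]
3: W B5 → L1 hit [D]
4: R B3 → L1 miss wb→B5 [-]
5: R B3 → L1 hit [-]
6: W B2 → L0 hit [D]
7: R B1 → L1 miss [-]
8: W B4 → L0 miss wb→B2 [D]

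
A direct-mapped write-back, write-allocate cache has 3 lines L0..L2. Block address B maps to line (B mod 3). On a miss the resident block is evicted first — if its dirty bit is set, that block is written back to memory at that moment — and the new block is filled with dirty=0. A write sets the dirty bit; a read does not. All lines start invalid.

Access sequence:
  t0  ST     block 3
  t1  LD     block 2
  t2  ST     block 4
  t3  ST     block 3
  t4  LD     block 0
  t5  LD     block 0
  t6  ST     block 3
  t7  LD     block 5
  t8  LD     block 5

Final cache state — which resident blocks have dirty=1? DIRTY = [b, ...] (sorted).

DIRTY = [3, 4]

0: W B3 -> L0 miss  d=D]
1: R B2 -> L2 miss  d=-]
2: W B4 -> L1 miss  d=D]
3: W B3 -> L0 hit  d=D]
4: R B0 -> L0 miss wb->B3  d=-]
5: R B0 -> L0 hit  d=-]
6: W B3 -> L0 miss  d=D]
7: R B5 -> L2 miss  d=-]
8: R B5 -> L2 hit  d=-]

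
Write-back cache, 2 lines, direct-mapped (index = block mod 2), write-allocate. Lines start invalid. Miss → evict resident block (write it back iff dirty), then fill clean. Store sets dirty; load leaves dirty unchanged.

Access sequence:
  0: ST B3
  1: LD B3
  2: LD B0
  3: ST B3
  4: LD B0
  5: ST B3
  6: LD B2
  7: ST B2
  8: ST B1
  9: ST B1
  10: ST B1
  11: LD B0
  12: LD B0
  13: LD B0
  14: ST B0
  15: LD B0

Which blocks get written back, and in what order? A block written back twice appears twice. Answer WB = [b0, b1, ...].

0: W B3 -> L1 miss  d=D]
1: R B3 -> L1 hit  d=D]
2: R B0 -> L0 miss  d=-]
3: W B3 -> L1 hit  d=D]
4: R B0 -> L0 hit  d=-]
5: W B3 -> L1 hit  d=D]
6: R B2 -> L0 miss  d=-]
7: W B2 -> L0 hit  d=D]
8: W B1 -> L1 miss wb->B3  d=D]
9: W B1 -> L1 hit  d=D]
10: W B1 -> L1 hit  d=D]
11: R B0 -> L0 miss wb->B2  d=-]
12: R B0 -> L0 hit  d=-]
13: R B0 -> L0 hit  d=-]
14: W B0 -> L0 hit  d=D]
15: R B0 -> L0 hit  d=D]

WB = [3, 2]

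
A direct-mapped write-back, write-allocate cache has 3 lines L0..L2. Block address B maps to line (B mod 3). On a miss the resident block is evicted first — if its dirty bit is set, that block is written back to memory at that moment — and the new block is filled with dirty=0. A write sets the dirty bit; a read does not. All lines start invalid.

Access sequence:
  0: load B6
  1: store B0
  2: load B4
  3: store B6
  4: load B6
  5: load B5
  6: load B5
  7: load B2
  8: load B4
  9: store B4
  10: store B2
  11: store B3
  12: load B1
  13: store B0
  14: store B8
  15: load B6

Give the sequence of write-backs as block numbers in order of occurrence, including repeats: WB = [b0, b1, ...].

0: R B6 -> L0 miss  d=-]
1: W B0 -> L0 miss  d=D]
2: R B4 -> L1 miss  d=-]
3: W B6 -> L0 miss wb->B0  d=D]
4: R B6 -> L0 hit  d=D]
5: R B5 -> L2 miss  d=-]
6: R B5 -> L2 hit  d=-]
7: R B2 -> L2 miss  d=-]
8: R B4 -> L1 hit  d=-]
9: W B4 -> L1 hit  d=D]
10: W B2 -> L2 hit  d=D]
11: W B3 -> L0 miss wb->B6  d=D]
12: R B1 -> L1 miss wb->B4  d=-]
13: W B0 -> L0 miss wb->B3  d=D]
14: W B8 -> L2 miss wb->B2  d=D]
15: R B6 -> L0 miss wb->B0  d=-]

WB = [0, 6, 4, 3, 2, 0]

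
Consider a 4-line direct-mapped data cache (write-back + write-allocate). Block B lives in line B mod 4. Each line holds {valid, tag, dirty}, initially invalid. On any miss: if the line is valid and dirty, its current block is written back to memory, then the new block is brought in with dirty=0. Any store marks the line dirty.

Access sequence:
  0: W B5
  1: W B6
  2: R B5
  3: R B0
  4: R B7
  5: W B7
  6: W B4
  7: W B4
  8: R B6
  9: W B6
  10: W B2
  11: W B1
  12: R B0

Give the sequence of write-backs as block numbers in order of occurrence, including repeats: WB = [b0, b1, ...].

WB = [6, 5, 4]

0: W B5 → L1 miss [D]
1: W B6 → L2 miss [D]
2: R B5 → L1 hit [D]
3: R B0 → L0 miss [-]
4: R B7 → L3 miss [-]
5: W B7 → L3 hit [D]
6: W B4 → L0 miss [D]
7: W B4 → L0 hit [D]
8: R B6 → L2 hit [D]
9: W B6 → L2 hit [D]
10: W B2 → L2 miss wb→B6 [D]
11: W B1 → L1 miss wb→B5 [D]
12: R B0 → L0 miss wb→B4 [-]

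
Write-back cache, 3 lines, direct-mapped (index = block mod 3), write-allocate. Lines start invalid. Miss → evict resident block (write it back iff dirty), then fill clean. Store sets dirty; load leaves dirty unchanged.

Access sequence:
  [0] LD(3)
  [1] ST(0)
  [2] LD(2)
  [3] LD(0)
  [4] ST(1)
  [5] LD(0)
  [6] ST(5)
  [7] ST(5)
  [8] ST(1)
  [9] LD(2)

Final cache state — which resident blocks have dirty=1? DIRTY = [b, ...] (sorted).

0: R B3 → L0 miss [-]
1: W B0 → L0 miss [D]
2: R B2 → L2 miss [-]
3: R B0 → L0 hit [D]
4: W B1 → L1 miss [D]
5: R B0 → L0 hit [D]
6: W B5 → L2 miss [D]
7: W B5 → L2 hit [D]
8: W B1 → L1 hit [D]
9: R B2 → L2 miss wb→B5 [-]

DIRTY = [0, 1]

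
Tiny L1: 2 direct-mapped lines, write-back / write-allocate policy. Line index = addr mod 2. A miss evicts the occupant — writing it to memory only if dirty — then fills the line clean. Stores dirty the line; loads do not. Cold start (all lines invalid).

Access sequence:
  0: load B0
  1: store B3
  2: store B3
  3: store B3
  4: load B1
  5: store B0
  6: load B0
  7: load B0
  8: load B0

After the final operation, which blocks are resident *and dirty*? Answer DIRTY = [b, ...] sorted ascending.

DIRTY = [0]

0: R B0 → L0 miss [-]
1: W B3 → L1 miss [D]
2: W B3 → L1 hit [D]
3: W B3 → L1 hit [D]
4: R B1 → L1 miss wb→B3 [-]
5: W B0 → L0 hit [D]
6: R B0 → L0 hit [D]
7: R B0 → L0 hit [D]
8: R B0 → L0 hit [D]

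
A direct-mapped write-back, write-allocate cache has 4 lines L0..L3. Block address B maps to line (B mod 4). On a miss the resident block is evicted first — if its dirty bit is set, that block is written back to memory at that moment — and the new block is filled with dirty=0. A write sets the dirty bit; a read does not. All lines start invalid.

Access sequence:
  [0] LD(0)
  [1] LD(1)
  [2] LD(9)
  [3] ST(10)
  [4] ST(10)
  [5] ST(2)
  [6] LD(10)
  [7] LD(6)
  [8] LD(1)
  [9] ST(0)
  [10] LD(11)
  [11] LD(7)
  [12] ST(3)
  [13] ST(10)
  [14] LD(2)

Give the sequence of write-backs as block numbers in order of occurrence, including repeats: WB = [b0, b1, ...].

WB = [10, 2, 10]

0: R B0 → L0 miss [-]
1: R B1 → L1 miss [-]
2: R B9 → L1 miss [-]
3: W B10 → L2 miss [D]
4: W B10 → L2 hit [D]
5: W B2 → L2 miss wb→B10 [D]
6: R B10 → L2 miss wb→B2 [-]
7: R B6 → L2 miss [-]
8: R B1 → L1 miss [-]
9: W B0 → L0 hit [D]
10: R B11 → L3 miss [-]
11: R B7 → L3 miss [-]
12: W B3 → L3 miss [D]
13: W B10 → L2 miss [D]
14: R B2 → L2 miss wb→B10 [-]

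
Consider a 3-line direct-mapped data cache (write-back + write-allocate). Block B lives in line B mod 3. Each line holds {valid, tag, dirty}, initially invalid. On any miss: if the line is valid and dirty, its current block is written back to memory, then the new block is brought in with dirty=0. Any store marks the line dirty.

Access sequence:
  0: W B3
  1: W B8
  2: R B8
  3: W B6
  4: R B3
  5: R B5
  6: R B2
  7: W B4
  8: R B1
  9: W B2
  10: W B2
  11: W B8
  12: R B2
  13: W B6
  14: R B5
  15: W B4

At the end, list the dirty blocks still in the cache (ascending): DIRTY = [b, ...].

DIRTY = [4, 6]

  0 | W B3 → L0 miss [D]
  1 | W B8 → L2 miss [D]
  2 | R B8 → L2 hit [D]
  3 | W B6 → L0 miss wb→B3 [D]
  4 | R B3 → L0 miss wb→B6 [-]
  5 | R B5 → L2 miss wb→B8 [-]
  6 | R B2 → L2 miss [-]
  7 | W B4 → L1 miss [D]
  8 | R B1 → L1 miss wb→B4 [-]
  9 | W B2 → L2 hit [D]
  10 | W B2 → L2 hit [D]
  11 | W B8 → L2 miss wb→B2 [D]
  12 | R B2 → L2 miss wb→B8 [-]
  13 | W B6 → L0 miss [D]
  14 | R B5 → L2 miss [-]
  15 | W B4 → L1 miss [D]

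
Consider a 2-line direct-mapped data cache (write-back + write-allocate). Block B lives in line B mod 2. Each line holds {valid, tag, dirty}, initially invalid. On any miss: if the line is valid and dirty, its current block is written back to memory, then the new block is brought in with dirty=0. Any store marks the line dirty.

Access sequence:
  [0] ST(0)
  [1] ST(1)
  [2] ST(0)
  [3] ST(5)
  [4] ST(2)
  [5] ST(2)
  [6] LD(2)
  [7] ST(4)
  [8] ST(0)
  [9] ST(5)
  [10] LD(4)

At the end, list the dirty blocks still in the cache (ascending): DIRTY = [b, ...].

0: W B0 → L0 miss [D]
1: W B1 → L1 miss [D]
2: W B0 → L0 hit [D]
3: W B5 → L1 miss wb→B1 [D]
4: W B2 → L0 miss wb→B0 [D]
5: W B2 → L0 hit [D]
6: R B2 → L0 hit [D]
7: W B4 → L0 miss wb→B2 [D]
8: W B0 → L0 miss wb→B4 [D]
9: W B5 → L1 hit [D]
10: R B4 → L0 miss wb→B0 [-]

DIRTY = [5]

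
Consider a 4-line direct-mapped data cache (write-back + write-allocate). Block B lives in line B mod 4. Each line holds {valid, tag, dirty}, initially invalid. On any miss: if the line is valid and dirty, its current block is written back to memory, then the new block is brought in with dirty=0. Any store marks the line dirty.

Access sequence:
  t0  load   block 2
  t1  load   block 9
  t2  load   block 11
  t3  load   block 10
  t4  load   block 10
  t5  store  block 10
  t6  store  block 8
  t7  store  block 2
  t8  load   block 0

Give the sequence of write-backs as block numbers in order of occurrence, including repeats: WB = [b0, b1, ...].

WB = [10, 8]

0: R B2 -> L2 miss  d=-]
1: R B9 -> L1 miss  d=-]
2: R B11 -> L3 miss  d=-]
3: R B10 -> L2 miss  d=-]
4: R B10 -> L2 hit  d=-]
5: W B10 -> L2 hit  d=D]
6: W B8 -> L0 miss  d=D]
7: W B2 -> L2 miss wb->B10  d=D]
8: R B0 -> L0 miss wb->B8  d=-]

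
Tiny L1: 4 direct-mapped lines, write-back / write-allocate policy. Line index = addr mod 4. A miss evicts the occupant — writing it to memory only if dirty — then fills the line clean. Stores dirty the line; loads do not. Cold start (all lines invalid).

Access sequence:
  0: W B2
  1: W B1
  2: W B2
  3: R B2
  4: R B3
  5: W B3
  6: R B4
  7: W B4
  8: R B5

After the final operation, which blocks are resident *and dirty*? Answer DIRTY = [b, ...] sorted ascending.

DIRTY = [2, 3, 4]

0: W B2 -> L2 miss  d=D]
1: W B1 -> L1 miss  d=D]
2: W B2 -> L2 hit  d=D]
3: R B2 -> L2 hit  d=D]
4: R B3 -> L3 miss  d=-]
5: W B3 -> L3 hit  d=D]
6: R B4 -> L0 miss  d=-]
7: W B4 -> L0 hit  d=D]
8: R B5 -> L1 miss wb->B1  d=-]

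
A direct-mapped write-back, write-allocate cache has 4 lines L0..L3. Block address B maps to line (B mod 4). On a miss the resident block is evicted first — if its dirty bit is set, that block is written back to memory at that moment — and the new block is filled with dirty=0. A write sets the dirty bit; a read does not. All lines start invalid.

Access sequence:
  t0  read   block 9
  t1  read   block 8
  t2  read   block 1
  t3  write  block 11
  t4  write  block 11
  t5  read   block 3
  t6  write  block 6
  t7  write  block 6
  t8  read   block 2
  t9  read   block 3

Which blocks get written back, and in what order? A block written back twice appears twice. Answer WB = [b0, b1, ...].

WB = [11, 6]

0: R B9 -> L1 miss  d=-]
1: R B8 -> L0 miss  d=-]
2: R B1 -> L1 miss  d=-]
3: W B11 -> L3 miss  d=D]
4: W B11 -> L3 hit  d=D]
5: R B3 -> L3 miss wb->B11  d=-]
6: W B6 -> L2 miss  d=D]
7: W B6 -> L2 hit  d=D]
8: R B2 -> L2 miss wb->B6  d=-]
9: R B3 -> L3 hit  d=-]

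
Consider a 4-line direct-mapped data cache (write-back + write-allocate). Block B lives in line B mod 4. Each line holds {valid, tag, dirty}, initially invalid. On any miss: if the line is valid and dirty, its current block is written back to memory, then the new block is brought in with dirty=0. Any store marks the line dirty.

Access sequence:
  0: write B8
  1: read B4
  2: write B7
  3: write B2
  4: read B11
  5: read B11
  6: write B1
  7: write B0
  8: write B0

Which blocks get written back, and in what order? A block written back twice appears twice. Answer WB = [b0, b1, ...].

WB = [8, 7]

0: W B8 → L0 miss [D]
1: R B4 → L0 miss wb→B8 [-]
2: W B7 → L3 miss [D]
3: W B2 → L2 miss [D]
4: R B11 → L3 miss wb→B7 [-]
5: R B11 → L3 hit [-]
6: W B1 → L1 miss [D]
7: W B0 → L0 miss [D]
8: W B0 → L0 hit [D]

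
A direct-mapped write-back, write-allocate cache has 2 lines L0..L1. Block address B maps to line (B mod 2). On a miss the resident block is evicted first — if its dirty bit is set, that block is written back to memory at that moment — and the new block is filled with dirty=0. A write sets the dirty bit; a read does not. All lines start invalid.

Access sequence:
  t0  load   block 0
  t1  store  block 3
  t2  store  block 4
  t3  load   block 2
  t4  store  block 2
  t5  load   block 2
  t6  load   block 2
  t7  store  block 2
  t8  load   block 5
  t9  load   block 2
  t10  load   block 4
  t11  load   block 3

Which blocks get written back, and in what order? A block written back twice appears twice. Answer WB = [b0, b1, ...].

WB = [4, 3, 2]

0: R B0 → L0 miss [-]
1: W B3 → L1 miss [D]
2: W B4 → L0 miss [D]
3: R B2 → L0 miss wb→B4 [-]
4: W B2 → L0 hit [D]
5: R B2 → L0 hit [D]
6: R B2 → L0 hit [D]
7: W B2 → L0 hit [D]
8: R B5 → L1 miss wb→B3 [-]
9: R B2 → L0 hit [D]
10: R B4 → L0 miss wb→B2 [-]
11: R B3 → L1 miss [-]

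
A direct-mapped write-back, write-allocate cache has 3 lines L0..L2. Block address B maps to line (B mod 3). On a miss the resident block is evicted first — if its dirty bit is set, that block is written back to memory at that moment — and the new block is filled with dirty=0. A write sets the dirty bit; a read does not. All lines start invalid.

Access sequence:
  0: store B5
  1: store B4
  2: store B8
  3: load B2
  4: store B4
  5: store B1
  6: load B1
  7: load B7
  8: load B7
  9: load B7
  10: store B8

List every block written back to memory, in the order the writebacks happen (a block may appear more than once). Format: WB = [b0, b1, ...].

  0 | W B5 → L2 miss [D]
  1 | W B4 → L1 miss [D]
  2 | W B8 → L2 miss wb→B5 [D]
  3 | R B2 → L2 miss wb→B8 [-]
  4 | W B4 → L1 hit [D]
  5 | W B1 → L1 miss wb→B4 [D]
  6 | R B1 → L1 hit [D]
  7 | R B7 → L1 miss wb→B1 [-]
  8 | R B7 → L1 hit [-]
  9 | R B7 → L1 hit [-]
  10 | W B8 → L2 miss [D]

WB = [5, 8, 4, 1]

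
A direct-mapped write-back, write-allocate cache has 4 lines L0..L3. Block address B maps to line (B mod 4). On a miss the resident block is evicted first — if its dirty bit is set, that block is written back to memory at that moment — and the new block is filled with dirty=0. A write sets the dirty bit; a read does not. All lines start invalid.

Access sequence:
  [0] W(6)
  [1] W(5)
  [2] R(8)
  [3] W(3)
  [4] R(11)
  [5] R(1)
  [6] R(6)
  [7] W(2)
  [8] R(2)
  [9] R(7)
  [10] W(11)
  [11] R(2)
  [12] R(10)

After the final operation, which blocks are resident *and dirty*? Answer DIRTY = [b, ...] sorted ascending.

DIRTY = [11]

  0 | W B6 → L2 miss [D]
  1 | W B5 → L1 miss [D]
  2 | R B8 → L0 miss [-]
  3 | W B3 → L3 miss [D]
  4 | R B11 → L3 miss wb→B3 [-]
  5 | R B1 → L1 miss wb→B5 [-]
  6 | R B6 → L2 hit [D]
  7 | W B2 → L2 miss wb→B6 [D]
  8 | R B2 → L2 hit [D]
  9 | R B7 → L3 miss [-]
  10 | W B11 → L3 miss [D]
  11 | R B2 → L2 hit [D]
  12 | R B10 → L2 miss wb→B2 [-]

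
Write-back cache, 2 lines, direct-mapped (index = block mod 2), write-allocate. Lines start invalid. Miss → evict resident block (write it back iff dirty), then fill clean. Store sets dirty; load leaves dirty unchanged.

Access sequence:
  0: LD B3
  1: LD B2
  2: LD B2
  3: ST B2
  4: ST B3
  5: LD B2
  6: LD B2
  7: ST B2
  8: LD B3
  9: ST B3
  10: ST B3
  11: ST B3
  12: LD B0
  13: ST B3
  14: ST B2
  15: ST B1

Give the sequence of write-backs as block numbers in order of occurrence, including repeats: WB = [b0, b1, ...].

0: R B3 → L1 miss [-]
1: R B2 → L0 miss [-]
2: R B2 → L0 hit [-]
3: W B2 → L0 hit [D]
4: W B3 → L1 hit [D]
5: R B2 → L0 hit [D]
6: R B2 → L0 hit [D]
7: W B2 → L0 hit [D]
8: R B3 → L1 hit [D]
9: W B3 → L1 hit [D]
10: W B3 → L1 hit [D]
11: W B3 → L1 hit [D]
12: R B0 → L0 miss wb→B2 [-]
13: W B3 → L1 hit [D]
14: W B2 → L0 miss [D]
15: W B1 → L1 miss wb→B3 [D]

WB = [2, 3]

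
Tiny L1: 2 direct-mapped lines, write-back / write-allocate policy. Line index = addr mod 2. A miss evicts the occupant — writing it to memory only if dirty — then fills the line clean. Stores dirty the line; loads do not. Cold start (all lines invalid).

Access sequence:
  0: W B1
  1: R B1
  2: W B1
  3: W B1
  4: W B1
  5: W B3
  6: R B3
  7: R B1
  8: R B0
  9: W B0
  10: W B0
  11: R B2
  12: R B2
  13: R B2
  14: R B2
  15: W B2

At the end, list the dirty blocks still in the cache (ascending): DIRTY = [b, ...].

0: W B1 -> L1 miss  d=D]
1: R B1 -> L1 hit  d=D]
2: W B1 -> L1 hit  d=D]
3: W B1 -> L1 hit  d=D]
4: W B1 -> L1 hit  d=D]
5: W B3 -> L1 miss wb->B1  d=D]
6: R B3 -> L1 hit  d=D]
7: R B1 -> L1 miss wb->B3  d=-]
8: R B0 -> L0 miss  d=-]
9: W B0 -> L0 hit  d=D]
10: W B0 -> L0 hit  d=D]
11: R B2 -> L0 miss wb->B0  d=-]
12: R B2 -> L0 hit  d=-]
13: R B2 -> L0 hit  d=-]
14: R B2 -> L0 hit  d=-]
15: W B2 -> L0 hit  d=D]

DIRTY = [2]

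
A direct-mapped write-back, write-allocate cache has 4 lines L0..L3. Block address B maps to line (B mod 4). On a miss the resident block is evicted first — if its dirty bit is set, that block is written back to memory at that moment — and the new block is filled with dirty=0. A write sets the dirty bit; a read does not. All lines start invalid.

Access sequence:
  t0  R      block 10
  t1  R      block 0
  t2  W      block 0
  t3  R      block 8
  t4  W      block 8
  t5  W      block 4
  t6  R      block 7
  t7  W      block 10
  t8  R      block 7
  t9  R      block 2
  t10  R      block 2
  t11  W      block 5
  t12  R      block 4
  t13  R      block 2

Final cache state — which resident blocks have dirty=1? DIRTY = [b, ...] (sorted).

DIRTY = [4, 5]

  0 | R B10 → L2 miss [-]
  1 | R B0 → L0 miss [-]
  2 | W B0 → L0 hit [D]
  3 | R B8 → L0 miss wb→B0 [-]
  4 | W B8 → L0 hit [D]
  5 | W B4 → L0 miss wb→B8 [D]
  6 | R B7 → L3 miss [-]
  7 | W B10 → L2 hit [D]
  8 | R B7 → L3 hit [-]
  9 | R B2 → L2 miss wb→B10 [-]
  10 | R B2 → L2 hit [-]
  11 | W B5 → L1 miss [D]
  12 | R B4 → L0 hit [D]
  13 | R B2 → L2 hit [-]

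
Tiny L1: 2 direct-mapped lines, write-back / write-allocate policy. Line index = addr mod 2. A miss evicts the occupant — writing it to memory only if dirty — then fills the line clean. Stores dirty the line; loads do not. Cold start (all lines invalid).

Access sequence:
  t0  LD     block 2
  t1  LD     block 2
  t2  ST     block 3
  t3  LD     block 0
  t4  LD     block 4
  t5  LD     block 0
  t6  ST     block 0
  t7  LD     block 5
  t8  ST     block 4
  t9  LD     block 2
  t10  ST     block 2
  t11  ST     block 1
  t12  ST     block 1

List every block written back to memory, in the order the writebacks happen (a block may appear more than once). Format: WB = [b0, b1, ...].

0: R B2 -> L0 miss  d=-]
1: R B2 -> L0 hit  d=-]
2: W B3 -> L1 miss  d=D]
3: R B0 -> L0 miss  d=-]
4: R B4 -> L0 miss  d=-]
5: R B0 -> L0 miss  d=-]
6: W B0 -> L0 hit  d=D]
7: R B5 -> L1 miss wb->B3  d=-]
8: W B4 -> L0 miss wb->B0  d=D]
9: R B2 -> L0 miss wb->B4  d=-]
10: W B2 -> L0 hit  d=D]
11: W B1 -> L1 miss  d=D]
12: W B1 -> L1 hit  d=D]

WB = [3, 0, 4]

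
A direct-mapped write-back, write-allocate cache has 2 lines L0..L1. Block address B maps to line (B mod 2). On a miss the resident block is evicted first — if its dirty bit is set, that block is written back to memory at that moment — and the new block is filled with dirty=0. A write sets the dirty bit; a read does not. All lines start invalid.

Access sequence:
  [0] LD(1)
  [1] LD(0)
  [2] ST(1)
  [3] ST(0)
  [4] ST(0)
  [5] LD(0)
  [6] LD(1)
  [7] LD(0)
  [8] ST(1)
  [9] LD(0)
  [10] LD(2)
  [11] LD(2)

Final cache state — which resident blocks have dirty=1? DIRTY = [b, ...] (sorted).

  0 | R B1 → L1 miss [-]
  1 | R B0 → L0 miss [-]
  2 | W B1 → L1 hit [D]
  3 | W B0 → L0 hit [D]
  4 | W B0 → L0 hit [D]
  5 | R B0 → L0 hit [D]
  6 | R B1 → L1 hit [D]
  7 | R B0 → L0 hit [D]
  8 | W B1 → L1 hit [D]
  9 | R B0 → L0 hit [D]
  10 | R B2 → L0 miss wb→B0 [-]
  11 | R B2 → L0 hit [-]

DIRTY = [1]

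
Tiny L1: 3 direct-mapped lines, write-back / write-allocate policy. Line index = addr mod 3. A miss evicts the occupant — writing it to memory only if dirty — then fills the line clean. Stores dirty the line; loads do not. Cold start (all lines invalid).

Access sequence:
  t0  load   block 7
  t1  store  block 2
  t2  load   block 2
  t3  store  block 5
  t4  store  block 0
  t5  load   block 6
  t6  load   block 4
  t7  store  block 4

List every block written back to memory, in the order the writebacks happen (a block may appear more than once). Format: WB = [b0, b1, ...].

0: R B7 → L1 miss [-]
1: W B2 → L2 miss [D]
2: R B2 → L2 hit [D]
3: W B5 → L2 miss wb→B2 [D]
4: W B0 → L0 miss [D]
5: R B6 → L0 miss wb→B0 [-]
6: R B4 → L1 miss [-]
7: W B4 → L1 hit [D]

WB = [2, 0]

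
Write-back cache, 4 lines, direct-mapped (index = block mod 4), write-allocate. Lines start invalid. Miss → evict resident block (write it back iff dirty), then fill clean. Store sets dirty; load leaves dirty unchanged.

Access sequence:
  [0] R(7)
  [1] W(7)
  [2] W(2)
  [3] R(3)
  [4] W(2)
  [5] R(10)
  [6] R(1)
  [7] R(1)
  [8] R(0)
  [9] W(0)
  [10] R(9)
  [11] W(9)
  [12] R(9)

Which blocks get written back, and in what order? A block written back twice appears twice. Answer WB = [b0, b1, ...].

0: R B7 → L3 miss [-]
1: W B7 → L3 hit [D]
2: W B2 → L2 miss [D]
3: R B3 → L3 miss wb→B7 [-]
4: W B2 → L2 hit [D]
5: R B10 → L2 miss wb→B2 [-]
6: R B1 → L1 miss [-]
7: R B1 → L1 hit [-]
8: R B0 → L0 miss [-]
9: W B0 → L0 hit [D]
10: R B9 → L1 miss [-]
11: W B9 → L1 hit [D]
12: R B9 → L1 hit [D]

WB = [7, 2]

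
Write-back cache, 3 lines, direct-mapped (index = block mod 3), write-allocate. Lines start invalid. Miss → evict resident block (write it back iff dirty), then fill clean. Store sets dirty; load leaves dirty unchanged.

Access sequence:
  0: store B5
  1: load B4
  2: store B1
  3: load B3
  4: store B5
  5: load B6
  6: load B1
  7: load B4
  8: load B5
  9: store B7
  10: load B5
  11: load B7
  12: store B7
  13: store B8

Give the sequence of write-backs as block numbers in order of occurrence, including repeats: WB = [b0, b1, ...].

WB = [1, 5]

  0 | W B5 → L2 miss [D]
  1 | R B4 → L1 miss [-]
  2 | W B1 → L1 miss [D]
  3 | R B3 → L0 miss [-]
  4 | W B5 → L2 hit [D]
  5 | R B6 → L0 miss [-]
  6 | R B1 → L1 hit [D]
  7 | R B4 → L1 miss wb→B1 [-]
  8 | R B5 → L2 hit [D]
  9 | W B7 → L1 miss [D]
  10 | R B5 → L2 hit [D]
  11 | R B7 → L1 hit [D]
  12 | W B7 → L1 hit [D]
  13 | W B8 → L2 miss wb→B5 [D]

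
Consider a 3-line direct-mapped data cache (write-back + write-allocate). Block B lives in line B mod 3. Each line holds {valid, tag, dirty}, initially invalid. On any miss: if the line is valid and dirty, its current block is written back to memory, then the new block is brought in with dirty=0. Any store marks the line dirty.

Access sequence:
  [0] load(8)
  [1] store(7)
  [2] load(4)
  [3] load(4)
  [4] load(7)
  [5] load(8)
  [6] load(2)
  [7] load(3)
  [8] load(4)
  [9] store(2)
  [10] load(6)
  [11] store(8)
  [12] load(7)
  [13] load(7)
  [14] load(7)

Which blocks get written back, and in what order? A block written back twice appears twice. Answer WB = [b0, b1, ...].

WB = [7, 2]

0: R B8 → L2 miss [-]
1: W B7 → L1 miss [D]
2: R B4 → L1 miss wb→B7 [-]
3: R B4 → L1 hit [-]
4: R B7 → L1 miss [-]
5: R B8 → L2 hit [-]
6: R B2 → L2 miss [-]
7: R B3 → L0 miss [-]
8: R B4 → L1 miss [-]
9: W B2 → L2 hit [D]
10: R B6 → L0 miss [-]
11: W B8 → L2 miss wb→B2 [D]
12: R B7 → L1 miss [-]
13: R B7 → L1 hit [-]
14: R B7 → L1 hit [-]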